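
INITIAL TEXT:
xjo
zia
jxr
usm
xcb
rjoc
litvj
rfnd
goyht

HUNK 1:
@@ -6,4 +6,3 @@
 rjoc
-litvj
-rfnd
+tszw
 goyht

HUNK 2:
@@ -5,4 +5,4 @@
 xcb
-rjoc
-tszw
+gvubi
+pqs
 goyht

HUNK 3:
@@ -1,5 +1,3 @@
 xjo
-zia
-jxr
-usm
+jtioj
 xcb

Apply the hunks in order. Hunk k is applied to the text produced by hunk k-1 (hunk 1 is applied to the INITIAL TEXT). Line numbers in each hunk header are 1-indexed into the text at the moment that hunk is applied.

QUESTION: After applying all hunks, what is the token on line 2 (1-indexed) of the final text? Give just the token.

Answer: jtioj

Derivation:
Hunk 1: at line 6 remove [litvj,rfnd] add [tszw] -> 8 lines: xjo zia jxr usm xcb rjoc tszw goyht
Hunk 2: at line 5 remove [rjoc,tszw] add [gvubi,pqs] -> 8 lines: xjo zia jxr usm xcb gvubi pqs goyht
Hunk 3: at line 1 remove [zia,jxr,usm] add [jtioj] -> 6 lines: xjo jtioj xcb gvubi pqs goyht
Final line 2: jtioj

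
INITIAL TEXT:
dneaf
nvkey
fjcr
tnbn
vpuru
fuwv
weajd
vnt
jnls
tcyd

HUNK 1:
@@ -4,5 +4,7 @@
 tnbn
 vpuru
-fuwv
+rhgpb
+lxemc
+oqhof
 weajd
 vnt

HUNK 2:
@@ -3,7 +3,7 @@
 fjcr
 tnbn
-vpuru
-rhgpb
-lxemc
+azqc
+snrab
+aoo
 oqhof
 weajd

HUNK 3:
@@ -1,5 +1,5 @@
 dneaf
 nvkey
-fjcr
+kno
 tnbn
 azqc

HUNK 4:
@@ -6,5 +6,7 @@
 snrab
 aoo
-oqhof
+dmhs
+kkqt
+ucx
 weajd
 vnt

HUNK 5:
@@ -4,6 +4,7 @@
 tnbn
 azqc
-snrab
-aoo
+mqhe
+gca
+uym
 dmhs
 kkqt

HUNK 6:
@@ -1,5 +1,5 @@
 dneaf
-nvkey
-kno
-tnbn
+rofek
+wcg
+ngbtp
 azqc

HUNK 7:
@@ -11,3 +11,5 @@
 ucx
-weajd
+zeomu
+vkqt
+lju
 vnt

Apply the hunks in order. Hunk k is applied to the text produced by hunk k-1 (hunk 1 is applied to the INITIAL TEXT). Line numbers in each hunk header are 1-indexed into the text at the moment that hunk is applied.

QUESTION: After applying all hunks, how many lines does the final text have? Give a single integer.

Hunk 1: at line 4 remove [fuwv] add [rhgpb,lxemc,oqhof] -> 12 lines: dneaf nvkey fjcr tnbn vpuru rhgpb lxemc oqhof weajd vnt jnls tcyd
Hunk 2: at line 3 remove [vpuru,rhgpb,lxemc] add [azqc,snrab,aoo] -> 12 lines: dneaf nvkey fjcr tnbn azqc snrab aoo oqhof weajd vnt jnls tcyd
Hunk 3: at line 1 remove [fjcr] add [kno] -> 12 lines: dneaf nvkey kno tnbn azqc snrab aoo oqhof weajd vnt jnls tcyd
Hunk 4: at line 6 remove [oqhof] add [dmhs,kkqt,ucx] -> 14 lines: dneaf nvkey kno tnbn azqc snrab aoo dmhs kkqt ucx weajd vnt jnls tcyd
Hunk 5: at line 4 remove [snrab,aoo] add [mqhe,gca,uym] -> 15 lines: dneaf nvkey kno tnbn azqc mqhe gca uym dmhs kkqt ucx weajd vnt jnls tcyd
Hunk 6: at line 1 remove [nvkey,kno,tnbn] add [rofek,wcg,ngbtp] -> 15 lines: dneaf rofek wcg ngbtp azqc mqhe gca uym dmhs kkqt ucx weajd vnt jnls tcyd
Hunk 7: at line 11 remove [weajd] add [zeomu,vkqt,lju] -> 17 lines: dneaf rofek wcg ngbtp azqc mqhe gca uym dmhs kkqt ucx zeomu vkqt lju vnt jnls tcyd
Final line count: 17

Answer: 17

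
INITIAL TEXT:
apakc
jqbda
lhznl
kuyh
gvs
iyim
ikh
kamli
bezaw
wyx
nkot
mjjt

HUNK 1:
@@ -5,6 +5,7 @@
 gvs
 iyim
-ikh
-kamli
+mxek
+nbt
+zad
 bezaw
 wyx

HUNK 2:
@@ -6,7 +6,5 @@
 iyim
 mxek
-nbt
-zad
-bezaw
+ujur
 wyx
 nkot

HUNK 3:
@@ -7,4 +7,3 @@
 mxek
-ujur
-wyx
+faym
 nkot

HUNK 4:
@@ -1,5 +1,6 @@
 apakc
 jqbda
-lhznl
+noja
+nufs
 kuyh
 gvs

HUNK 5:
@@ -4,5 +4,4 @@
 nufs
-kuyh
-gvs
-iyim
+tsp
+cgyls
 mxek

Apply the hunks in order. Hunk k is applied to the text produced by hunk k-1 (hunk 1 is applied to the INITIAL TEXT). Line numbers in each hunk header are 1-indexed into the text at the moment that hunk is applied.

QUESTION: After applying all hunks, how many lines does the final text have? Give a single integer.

Answer: 10

Derivation:
Hunk 1: at line 5 remove [ikh,kamli] add [mxek,nbt,zad] -> 13 lines: apakc jqbda lhznl kuyh gvs iyim mxek nbt zad bezaw wyx nkot mjjt
Hunk 2: at line 6 remove [nbt,zad,bezaw] add [ujur] -> 11 lines: apakc jqbda lhznl kuyh gvs iyim mxek ujur wyx nkot mjjt
Hunk 3: at line 7 remove [ujur,wyx] add [faym] -> 10 lines: apakc jqbda lhznl kuyh gvs iyim mxek faym nkot mjjt
Hunk 4: at line 1 remove [lhznl] add [noja,nufs] -> 11 lines: apakc jqbda noja nufs kuyh gvs iyim mxek faym nkot mjjt
Hunk 5: at line 4 remove [kuyh,gvs,iyim] add [tsp,cgyls] -> 10 lines: apakc jqbda noja nufs tsp cgyls mxek faym nkot mjjt
Final line count: 10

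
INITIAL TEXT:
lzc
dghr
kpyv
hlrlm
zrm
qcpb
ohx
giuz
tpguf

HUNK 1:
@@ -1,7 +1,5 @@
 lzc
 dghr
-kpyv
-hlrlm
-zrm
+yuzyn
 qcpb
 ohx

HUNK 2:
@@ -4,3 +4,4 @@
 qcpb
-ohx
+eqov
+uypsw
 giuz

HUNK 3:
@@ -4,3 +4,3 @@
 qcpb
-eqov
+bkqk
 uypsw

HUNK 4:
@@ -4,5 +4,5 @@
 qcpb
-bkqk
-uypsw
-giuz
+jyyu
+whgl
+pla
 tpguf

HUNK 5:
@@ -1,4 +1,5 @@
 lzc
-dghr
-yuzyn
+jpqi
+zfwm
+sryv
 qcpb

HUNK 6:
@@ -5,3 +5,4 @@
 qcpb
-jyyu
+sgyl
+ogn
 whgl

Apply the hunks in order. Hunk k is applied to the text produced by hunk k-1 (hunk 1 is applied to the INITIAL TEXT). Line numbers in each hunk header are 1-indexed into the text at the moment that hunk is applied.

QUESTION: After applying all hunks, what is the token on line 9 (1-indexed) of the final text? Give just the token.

Answer: pla

Derivation:
Hunk 1: at line 1 remove [kpyv,hlrlm,zrm] add [yuzyn] -> 7 lines: lzc dghr yuzyn qcpb ohx giuz tpguf
Hunk 2: at line 4 remove [ohx] add [eqov,uypsw] -> 8 lines: lzc dghr yuzyn qcpb eqov uypsw giuz tpguf
Hunk 3: at line 4 remove [eqov] add [bkqk] -> 8 lines: lzc dghr yuzyn qcpb bkqk uypsw giuz tpguf
Hunk 4: at line 4 remove [bkqk,uypsw,giuz] add [jyyu,whgl,pla] -> 8 lines: lzc dghr yuzyn qcpb jyyu whgl pla tpguf
Hunk 5: at line 1 remove [dghr,yuzyn] add [jpqi,zfwm,sryv] -> 9 lines: lzc jpqi zfwm sryv qcpb jyyu whgl pla tpguf
Hunk 6: at line 5 remove [jyyu] add [sgyl,ogn] -> 10 lines: lzc jpqi zfwm sryv qcpb sgyl ogn whgl pla tpguf
Final line 9: pla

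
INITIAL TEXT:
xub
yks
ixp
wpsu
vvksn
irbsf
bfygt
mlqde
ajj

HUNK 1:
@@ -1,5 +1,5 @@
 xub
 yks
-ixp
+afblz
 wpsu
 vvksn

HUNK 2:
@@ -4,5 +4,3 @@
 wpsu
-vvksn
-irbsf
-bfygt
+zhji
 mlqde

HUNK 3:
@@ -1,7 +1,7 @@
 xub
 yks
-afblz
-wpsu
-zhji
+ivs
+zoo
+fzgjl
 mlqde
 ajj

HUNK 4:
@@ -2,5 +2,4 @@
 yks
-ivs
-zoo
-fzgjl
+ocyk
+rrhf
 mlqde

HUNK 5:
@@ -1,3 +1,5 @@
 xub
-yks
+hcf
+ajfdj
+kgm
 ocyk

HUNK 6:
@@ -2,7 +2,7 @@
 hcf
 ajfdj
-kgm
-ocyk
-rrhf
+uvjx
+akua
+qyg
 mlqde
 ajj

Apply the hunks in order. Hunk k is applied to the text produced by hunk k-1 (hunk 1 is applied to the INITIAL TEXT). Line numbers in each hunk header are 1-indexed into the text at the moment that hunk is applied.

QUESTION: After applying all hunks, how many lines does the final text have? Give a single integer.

Answer: 8

Derivation:
Hunk 1: at line 1 remove [ixp] add [afblz] -> 9 lines: xub yks afblz wpsu vvksn irbsf bfygt mlqde ajj
Hunk 2: at line 4 remove [vvksn,irbsf,bfygt] add [zhji] -> 7 lines: xub yks afblz wpsu zhji mlqde ajj
Hunk 3: at line 1 remove [afblz,wpsu,zhji] add [ivs,zoo,fzgjl] -> 7 lines: xub yks ivs zoo fzgjl mlqde ajj
Hunk 4: at line 2 remove [ivs,zoo,fzgjl] add [ocyk,rrhf] -> 6 lines: xub yks ocyk rrhf mlqde ajj
Hunk 5: at line 1 remove [yks] add [hcf,ajfdj,kgm] -> 8 lines: xub hcf ajfdj kgm ocyk rrhf mlqde ajj
Hunk 6: at line 2 remove [kgm,ocyk,rrhf] add [uvjx,akua,qyg] -> 8 lines: xub hcf ajfdj uvjx akua qyg mlqde ajj
Final line count: 8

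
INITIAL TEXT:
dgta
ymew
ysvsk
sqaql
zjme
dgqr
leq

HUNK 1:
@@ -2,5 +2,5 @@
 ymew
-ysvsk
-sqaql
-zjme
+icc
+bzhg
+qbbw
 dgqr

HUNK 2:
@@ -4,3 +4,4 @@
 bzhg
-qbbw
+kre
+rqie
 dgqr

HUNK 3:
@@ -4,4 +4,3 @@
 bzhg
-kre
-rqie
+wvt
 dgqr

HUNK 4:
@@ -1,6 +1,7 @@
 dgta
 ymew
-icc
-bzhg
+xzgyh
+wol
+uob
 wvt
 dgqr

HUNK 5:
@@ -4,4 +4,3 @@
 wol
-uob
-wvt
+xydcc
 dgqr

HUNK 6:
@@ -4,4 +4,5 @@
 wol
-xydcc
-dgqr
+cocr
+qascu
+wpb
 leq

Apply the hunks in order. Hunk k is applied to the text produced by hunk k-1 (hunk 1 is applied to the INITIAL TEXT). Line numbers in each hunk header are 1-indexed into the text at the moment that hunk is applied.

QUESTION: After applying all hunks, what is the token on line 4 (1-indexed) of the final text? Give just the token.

Answer: wol

Derivation:
Hunk 1: at line 2 remove [ysvsk,sqaql,zjme] add [icc,bzhg,qbbw] -> 7 lines: dgta ymew icc bzhg qbbw dgqr leq
Hunk 2: at line 4 remove [qbbw] add [kre,rqie] -> 8 lines: dgta ymew icc bzhg kre rqie dgqr leq
Hunk 3: at line 4 remove [kre,rqie] add [wvt] -> 7 lines: dgta ymew icc bzhg wvt dgqr leq
Hunk 4: at line 1 remove [icc,bzhg] add [xzgyh,wol,uob] -> 8 lines: dgta ymew xzgyh wol uob wvt dgqr leq
Hunk 5: at line 4 remove [uob,wvt] add [xydcc] -> 7 lines: dgta ymew xzgyh wol xydcc dgqr leq
Hunk 6: at line 4 remove [xydcc,dgqr] add [cocr,qascu,wpb] -> 8 lines: dgta ymew xzgyh wol cocr qascu wpb leq
Final line 4: wol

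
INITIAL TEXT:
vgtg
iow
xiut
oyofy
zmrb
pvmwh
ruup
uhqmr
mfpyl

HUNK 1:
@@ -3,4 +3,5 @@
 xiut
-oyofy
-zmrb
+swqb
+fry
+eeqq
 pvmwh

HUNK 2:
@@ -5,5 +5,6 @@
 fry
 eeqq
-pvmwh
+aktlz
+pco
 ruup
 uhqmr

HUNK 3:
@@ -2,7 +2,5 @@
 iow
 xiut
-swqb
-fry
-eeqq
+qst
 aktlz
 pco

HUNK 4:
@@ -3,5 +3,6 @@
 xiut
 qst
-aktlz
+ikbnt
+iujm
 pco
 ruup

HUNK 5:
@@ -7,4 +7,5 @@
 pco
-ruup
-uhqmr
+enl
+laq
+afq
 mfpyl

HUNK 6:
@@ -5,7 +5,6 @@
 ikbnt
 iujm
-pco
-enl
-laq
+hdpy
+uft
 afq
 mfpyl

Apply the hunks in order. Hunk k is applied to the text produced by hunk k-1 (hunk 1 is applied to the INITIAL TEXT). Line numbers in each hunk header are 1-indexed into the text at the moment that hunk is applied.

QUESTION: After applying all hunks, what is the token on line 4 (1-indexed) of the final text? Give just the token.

Hunk 1: at line 3 remove [oyofy,zmrb] add [swqb,fry,eeqq] -> 10 lines: vgtg iow xiut swqb fry eeqq pvmwh ruup uhqmr mfpyl
Hunk 2: at line 5 remove [pvmwh] add [aktlz,pco] -> 11 lines: vgtg iow xiut swqb fry eeqq aktlz pco ruup uhqmr mfpyl
Hunk 3: at line 2 remove [swqb,fry,eeqq] add [qst] -> 9 lines: vgtg iow xiut qst aktlz pco ruup uhqmr mfpyl
Hunk 4: at line 3 remove [aktlz] add [ikbnt,iujm] -> 10 lines: vgtg iow xiut qst ikbnt iujm pco ruup uhqmr mfpyl
Hunk 5: at line 7 remove [ruup,uhqmr] add [enl,laq,afq] -> 11 lines: vgtg iow xiut qst ikbnt iujm pco enl laq afq mfpyl
Hunk 6: at line 5 remove [pco,enl,laq] add [hdpy,uft] -> 10 lines: vgtg iow xiut qst ikbnt iujm hdpy uft afq mfpyl
Final line 4: qst

Answer: qst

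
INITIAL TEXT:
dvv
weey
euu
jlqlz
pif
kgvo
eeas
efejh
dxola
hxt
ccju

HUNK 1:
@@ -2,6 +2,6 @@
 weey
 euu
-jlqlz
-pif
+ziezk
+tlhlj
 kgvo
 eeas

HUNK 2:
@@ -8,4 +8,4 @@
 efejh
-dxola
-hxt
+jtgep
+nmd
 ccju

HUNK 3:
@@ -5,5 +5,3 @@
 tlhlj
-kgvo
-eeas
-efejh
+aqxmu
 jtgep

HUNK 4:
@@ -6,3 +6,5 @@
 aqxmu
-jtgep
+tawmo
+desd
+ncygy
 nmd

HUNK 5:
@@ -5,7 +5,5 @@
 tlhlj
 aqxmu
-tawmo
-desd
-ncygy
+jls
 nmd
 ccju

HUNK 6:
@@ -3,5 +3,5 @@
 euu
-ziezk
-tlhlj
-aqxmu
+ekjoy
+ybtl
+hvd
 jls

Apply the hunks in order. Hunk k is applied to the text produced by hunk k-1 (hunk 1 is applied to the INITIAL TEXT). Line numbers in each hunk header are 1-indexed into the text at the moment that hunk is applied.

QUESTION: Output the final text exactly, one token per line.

Hunk 1: at line 2 remove [jlqlz,pif] add [ziezk,tlhlj] -> 11 lines: dvv weey euu ziezk tlhlj kgvo eeas efejh dxola hxt ccju
Hunk 2: at line 8 remove [dxola,hxt] add [jtgep,nmd] -> 11 lines: dvv weey euu ziezk tlhlj kgvo eeas efejh jtgep nmd ccju
Hunk 3: at line 5 remove [kgvo,eeas,efejh] add [aqxmu] -> 9 lines: dvv weey euu ziezk tlhlj aqxmu jtgep nmd ccju
Hunk 4: at line 6 remove [jtgep] add [tawmo,desd,ncygy] -> 11 lines: dvv weey euu ziezk tlhlj aqxmu tawmo desd ncygy nmd ccju
Hunk 5: at line 5 remove [tawmo,desd,ncygy] add [jls] -> 9 lines: dvv weey euu ziezk tlhlj aqxmu jls nmd ccju
Hunk 6: at line 3 remove [ziezk,tlhlj,aqxmu] add [ekjoy,ybtl,hvd] -> 9 lines: dvv weey euu ekjoy ybtl hvd jls nmd ccju

Answer: dvv
weey
euu
ekjoy
ybtl
hvd
jls
nmd
ccju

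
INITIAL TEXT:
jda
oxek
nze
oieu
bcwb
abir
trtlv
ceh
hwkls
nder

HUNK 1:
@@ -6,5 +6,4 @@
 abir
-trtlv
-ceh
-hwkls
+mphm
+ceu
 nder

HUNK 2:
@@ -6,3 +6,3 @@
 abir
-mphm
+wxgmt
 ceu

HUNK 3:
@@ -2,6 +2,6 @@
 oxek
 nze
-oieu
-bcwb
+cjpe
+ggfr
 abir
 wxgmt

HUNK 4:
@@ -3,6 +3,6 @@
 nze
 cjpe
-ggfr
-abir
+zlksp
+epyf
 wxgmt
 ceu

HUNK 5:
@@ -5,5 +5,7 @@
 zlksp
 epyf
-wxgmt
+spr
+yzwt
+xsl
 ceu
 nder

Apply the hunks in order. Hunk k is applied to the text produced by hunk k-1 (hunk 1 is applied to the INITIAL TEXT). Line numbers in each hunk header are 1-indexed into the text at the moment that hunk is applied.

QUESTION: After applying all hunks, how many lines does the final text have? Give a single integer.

Answer: 11

Derivation:
Hunk 1: at line 6 remove [trtlv,ceh,hwkls] add [mphm,ceu] -> 9 lines: jda oxek nze oieu bcwb abir mphm ceu nder
Hunk 2: at line 6 remove [mphm] add [wxgmt] -> 9 lines: jda oxek nze oieu bcwb abir wxgmt ceu nder
Hunk 3: at line 2 remove [oieu,bcwb] add [cjpe,ggfr] -> 9 lines: jda oxek nze cjpe ggfr abir wxgmt ceu nder
Hunk 4: at line 3 remove [ggfr,abir] add [zlksp,epyf] -> 9 lines: jda oxek nze cjpe zlksp epyf wxgmt ceu nder
Hunk 5: at line 5 remove [wxgmt] add [spr,yzwt,xsl] -> 11 lines: jda oxek nze cjpe zlksp epyf spr yzwt xsl ceu nder
Final line count: 11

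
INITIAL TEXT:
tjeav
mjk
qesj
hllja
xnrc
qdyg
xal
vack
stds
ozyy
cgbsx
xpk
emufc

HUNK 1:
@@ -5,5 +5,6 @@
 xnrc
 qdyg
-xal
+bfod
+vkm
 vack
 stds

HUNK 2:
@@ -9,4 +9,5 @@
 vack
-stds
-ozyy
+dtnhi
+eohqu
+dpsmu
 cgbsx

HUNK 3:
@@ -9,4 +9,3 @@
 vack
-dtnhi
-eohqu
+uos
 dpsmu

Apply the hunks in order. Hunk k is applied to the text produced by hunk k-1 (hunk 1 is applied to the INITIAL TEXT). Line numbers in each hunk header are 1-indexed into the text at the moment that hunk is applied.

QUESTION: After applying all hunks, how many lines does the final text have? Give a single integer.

Answer: 14

Derivation:
Hunk 1: at line 5 remove [xal] add [bfod,vkm] -> 14 lines: tjeav mjk qesj hllja xnrc qdyg bfod vkm vack stds ozyy cgbsx xpk emufc
Hunk 2: at line 9 remove [stds,ozyy] add [dtnhi,eohqu,dpsmu] -> 15 lines: tjeav mjk qesj hllja xnrc qdyg bfod vkm vack dtnhi eohqu dpsmu cgbsx xpk emufc
Hunk 3: at line 9 remove [dtnhi,eohqu] add [uos] -> 14 lines: tjeav mjk qesj hllja xnrc qdyg bfod vkm vack uos dpsmu cgbsx xpk emufc
Final line count: 14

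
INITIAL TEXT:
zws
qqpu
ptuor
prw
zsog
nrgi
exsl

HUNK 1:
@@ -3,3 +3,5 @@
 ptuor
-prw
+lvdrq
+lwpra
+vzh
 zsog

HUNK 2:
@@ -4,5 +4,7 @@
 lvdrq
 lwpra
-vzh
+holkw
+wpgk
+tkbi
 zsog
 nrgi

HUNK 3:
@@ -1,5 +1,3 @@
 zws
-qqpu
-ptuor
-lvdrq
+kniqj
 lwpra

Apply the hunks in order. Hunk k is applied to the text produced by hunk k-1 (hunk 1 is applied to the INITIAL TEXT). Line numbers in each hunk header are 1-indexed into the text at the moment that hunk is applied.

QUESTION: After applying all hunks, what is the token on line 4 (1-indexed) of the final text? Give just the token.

Answer: holkw

Derivation:
Hunk 1: at line 3 remove [prw] add [lvdrq,lwpra,vzh] -> 9 lines: zws qqpu ptuor lvdrq lwpra vzh zsog nrgi exsl
Hunk 2: at line 4 remove [vzh] add [holkw,wpgk,tkbi] -> 11 lines: zws qqpu ptuor lvdrq lwpra holkw wpgk tkbi zsog nrgi exsl
Hunk 3: at line 1 remove [qqpu,ptuor,lvdrq] add [kniqj] -> 9 lines: zws kniqj lwpra holkw wpgk tkbi zsog nrgi exsl
Final line 4: holkw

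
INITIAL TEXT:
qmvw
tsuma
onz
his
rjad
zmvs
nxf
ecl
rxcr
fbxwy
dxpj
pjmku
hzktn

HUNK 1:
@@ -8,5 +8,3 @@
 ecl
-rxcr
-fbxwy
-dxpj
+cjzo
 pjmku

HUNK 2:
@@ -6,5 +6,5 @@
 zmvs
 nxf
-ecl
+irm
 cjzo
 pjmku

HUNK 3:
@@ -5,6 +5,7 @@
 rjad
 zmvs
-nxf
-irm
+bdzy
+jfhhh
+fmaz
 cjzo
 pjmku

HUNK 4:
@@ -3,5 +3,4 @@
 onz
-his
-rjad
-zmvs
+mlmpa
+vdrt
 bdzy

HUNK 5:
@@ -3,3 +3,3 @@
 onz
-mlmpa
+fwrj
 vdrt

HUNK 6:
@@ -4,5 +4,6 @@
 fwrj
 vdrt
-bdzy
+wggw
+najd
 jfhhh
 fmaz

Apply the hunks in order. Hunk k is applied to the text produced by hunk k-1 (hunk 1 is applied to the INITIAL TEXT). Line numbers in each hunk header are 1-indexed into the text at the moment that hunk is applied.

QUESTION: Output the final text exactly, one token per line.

Answer: qmvw
tsuma
onz
fwrj
vdrt
wggw
najd
jfhhh
fmaz
cjzo
pjmku
hzktn

Derivation:
Hunk 1: at line 8 remove [rxcr,fbxwy,dxpj] add [cjzo] -> 11 lines: qmvw tsuma onz his rjad zmvs nxf ecl cjzo pjmku hzktn
Hunk 2: at line 6 remove [ecl] add [irm] -> 11 lines: qmvw tsuma onz his rjad zmvs nxf irm cjzo pjmku hzktn
Hunk 3: at line 5 remove [nxf,irm] add [bdzy,jfhhh,fmaz] -> 12 lines: qmvw tsuma onz his rjad zmvs bdzy jfhhh fmaz cjzo pjmku hzktn
Hunk 4: at line 3 remove [his,rjad,zmvs] add [mlmpa,vdrt] -> 11 lines: qmvw tsuma onz mlmpa vdrt bdzy jfhhh fmaz cjzo pjmku hzktn
Hunk 5: at line 3 remove [mlmpa] add [fwrj] -> 11 lines: qmvw tsuma onz fwrj vdrt bdzy jfhhh fmaz cjzo pjmku hzktn
Hunk 6: at line 4 remove [bdzy] add [wggw,najd] -> 12 lines: qmvw tsuma onz fwrj vdrt wggw najd jfhhh fmaz cjzo pjmku hzktn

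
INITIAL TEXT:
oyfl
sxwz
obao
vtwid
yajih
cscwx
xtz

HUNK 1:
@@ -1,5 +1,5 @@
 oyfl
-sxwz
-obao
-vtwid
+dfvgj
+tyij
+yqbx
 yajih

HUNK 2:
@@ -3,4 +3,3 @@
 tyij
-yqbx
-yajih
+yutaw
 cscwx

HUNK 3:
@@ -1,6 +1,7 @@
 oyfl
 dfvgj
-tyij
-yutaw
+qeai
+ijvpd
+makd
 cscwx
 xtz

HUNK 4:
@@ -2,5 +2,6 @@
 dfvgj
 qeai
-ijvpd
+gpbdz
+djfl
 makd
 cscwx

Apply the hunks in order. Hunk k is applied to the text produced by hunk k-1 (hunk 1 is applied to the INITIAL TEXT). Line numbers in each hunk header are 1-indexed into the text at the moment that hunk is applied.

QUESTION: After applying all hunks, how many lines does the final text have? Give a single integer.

Hunk 1: at line 1 remove [sxwz,obao,vtwid] add [dfvgj,tyij,yqbx] -> 7 lines: oyfl dfvgj tyij yqbx yajih cscwx xtz
Hunk 2: at line 3 remove [yqbx,yajih] add [yutaw] -> 6 lines: oyfl dfvgj tyij yutaw cscwx xtz
Hunk 3: at line 1 remove [tyij,yutaw] add [qeai,ijvpd,makd] -> 7 lines: oyfl dfvgj qeai ijvpd makd cscwx xtz
Hunk 4: at line 2 remove [ijvpd] add [gpbdz,djfl] -> 8 lines: oyfl dfvgj qeai gpbdz djfl makd cscwx xtz
Final line count: 8

Answer: 8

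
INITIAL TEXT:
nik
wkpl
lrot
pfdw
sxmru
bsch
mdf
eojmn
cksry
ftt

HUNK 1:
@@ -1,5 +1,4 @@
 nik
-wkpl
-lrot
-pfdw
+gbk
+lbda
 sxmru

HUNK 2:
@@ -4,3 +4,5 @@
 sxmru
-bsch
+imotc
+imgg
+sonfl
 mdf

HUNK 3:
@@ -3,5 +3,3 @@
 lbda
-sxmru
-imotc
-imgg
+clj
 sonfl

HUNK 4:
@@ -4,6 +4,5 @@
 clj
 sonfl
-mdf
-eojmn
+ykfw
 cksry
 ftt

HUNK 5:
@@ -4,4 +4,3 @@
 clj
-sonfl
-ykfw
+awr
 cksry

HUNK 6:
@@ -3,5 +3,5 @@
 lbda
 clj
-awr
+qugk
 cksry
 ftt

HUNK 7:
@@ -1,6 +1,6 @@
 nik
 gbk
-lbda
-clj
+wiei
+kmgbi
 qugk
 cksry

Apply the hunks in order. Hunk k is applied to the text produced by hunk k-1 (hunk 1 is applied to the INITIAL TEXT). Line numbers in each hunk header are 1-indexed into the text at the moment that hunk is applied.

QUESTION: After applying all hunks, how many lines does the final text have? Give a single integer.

Answer: 7

Derivation:
Hunk 1: at line 1 remove [wkpl,lrot,pfdw] add [gbk,lbda] -> 9 lines: nik gbk lbda sxmru bsch mdf eojmn cksry ftt
Hunk 2: at line 4 remove [bsch] add [imotc,imgg,sonfl] -> 11 lines: nik gbk lbda sxmru imotc imgg sonfl mdf eojmn cksry ftt
Hunk 3: at line 3 remove [sxmru,imotc,imgg] add [clj] -> 9 lines: nik gbk lbda clj sonfl mdf eojmn cksry ftt
Hunk 4: at line 4 remove [mdf,eojmn] add [ykfw] -> 8 lines: nik gbk lbda clj sonfl ykfw cksry ftt
Hunk 5: at line 4 remove [sonfl,ykfw] add [awr] -> 7 lines: nik gbk lbda clj awr cksry ftt
Hunk 6: at line 3 remove [awr] add [qugk] -> 7 lines: nik gbk lbda clj qugk cksry ftt
Hunk 7: at line 1 remove [lbda,clj] add [wiei,kmgbi] -> 7 lines: nik gbk wiei kmgbi qugk cksry ftt
Final line count: 7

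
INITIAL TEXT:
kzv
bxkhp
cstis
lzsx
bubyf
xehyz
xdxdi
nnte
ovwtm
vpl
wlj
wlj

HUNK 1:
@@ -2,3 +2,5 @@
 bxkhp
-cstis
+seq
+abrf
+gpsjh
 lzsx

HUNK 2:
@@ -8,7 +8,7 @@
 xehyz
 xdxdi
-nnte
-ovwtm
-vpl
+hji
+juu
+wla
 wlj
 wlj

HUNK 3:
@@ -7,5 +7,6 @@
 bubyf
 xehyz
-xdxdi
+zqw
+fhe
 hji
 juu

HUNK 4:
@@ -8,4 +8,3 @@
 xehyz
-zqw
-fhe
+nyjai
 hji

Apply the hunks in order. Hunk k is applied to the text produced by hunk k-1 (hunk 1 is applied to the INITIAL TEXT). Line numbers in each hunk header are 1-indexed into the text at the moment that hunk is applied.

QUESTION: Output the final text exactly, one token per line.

Answer: kzv
bxkhp
seq
abrf
gpsjh
lzsx
bubyf
xehyz
nyjai
hji
juu
wla
wlj
wlj

Derivation:
Hunk 1: at line 2 remove [cstis] add [seq,abrf,gpsjh] -> 14 lines: kzv bxkhp seq abrf gpsjh lzsx bubyf xehyz xdxdi nnte ovwtm vpl wlj wlj
Hunk 2: at line 8 remove [nnte,ovwtm,vpl] add [hji,juu,wla] -> 14 lines: kzv bxkhp seq abrf gpsjh lzsx bubyf xehyz xdxdi hji juu wla wlj wlj
Hunk 3: at line 7 remove [xdxdi] add [zqw,fhe] -> 15 lines: kzv bxkhp seq abrf gpsjh lzsx bubyf xehyz zqw fhe hji juu wla wlj wlj
Hunk 4: at line 8 remove [zqw,fhe] add [nyjai] -> 14 lines: kzv bxkhp seq abrf gpsjh lzsx bubyf xehyz nyjai hji juu wla wlj wlj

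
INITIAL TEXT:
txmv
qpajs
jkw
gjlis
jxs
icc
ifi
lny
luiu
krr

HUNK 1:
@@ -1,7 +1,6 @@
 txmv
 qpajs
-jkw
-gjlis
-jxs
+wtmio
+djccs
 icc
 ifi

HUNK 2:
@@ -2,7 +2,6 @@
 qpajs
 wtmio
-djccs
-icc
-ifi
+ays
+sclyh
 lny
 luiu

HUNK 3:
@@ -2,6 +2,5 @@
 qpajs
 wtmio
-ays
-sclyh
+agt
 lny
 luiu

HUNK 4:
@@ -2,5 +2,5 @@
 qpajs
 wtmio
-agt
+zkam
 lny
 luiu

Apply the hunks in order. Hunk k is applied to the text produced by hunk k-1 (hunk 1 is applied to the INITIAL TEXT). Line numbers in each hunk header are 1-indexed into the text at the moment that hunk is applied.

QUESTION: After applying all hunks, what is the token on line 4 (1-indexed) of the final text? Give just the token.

Hunk 1: at line 1 remove [jkw,gjlis,jxs] add [wtmio,djccs] -> 9 lines: txmv qpajs wtmio djccs icc ifi lny luiu krr
Hunk 2: at line 2 remove [djccs,icc,ifi] add [ays,sclyh] -> 8 lines: txmv qpajs wtmio ays sclyh lny luiu krr
Hunk 3: at line 2 remove [ays,sclyh] add [agt] -> 7 lines: txmv qpajs wtmio agt lny luiu krr
Hunk 4: at line 2 remove [agt] add [zkam] -> 7 lines: txmv qpajs wtmio zkam lny luiu krr
Final line 4: zkam

Answer: zkam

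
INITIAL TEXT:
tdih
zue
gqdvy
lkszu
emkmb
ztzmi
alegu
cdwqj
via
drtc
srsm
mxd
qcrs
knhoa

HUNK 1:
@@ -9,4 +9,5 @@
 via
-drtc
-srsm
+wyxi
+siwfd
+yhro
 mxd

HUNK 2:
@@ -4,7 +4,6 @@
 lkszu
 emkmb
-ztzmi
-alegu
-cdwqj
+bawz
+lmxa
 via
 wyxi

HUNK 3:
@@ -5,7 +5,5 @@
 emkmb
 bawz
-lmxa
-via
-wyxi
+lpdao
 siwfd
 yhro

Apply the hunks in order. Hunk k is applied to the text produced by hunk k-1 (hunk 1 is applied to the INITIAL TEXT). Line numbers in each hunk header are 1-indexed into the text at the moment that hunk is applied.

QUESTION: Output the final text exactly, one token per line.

Hunk 1: at line 9 remove [drtc,srsm] add [wyxi,siwfd,yhro] -> 15 lines: tdih zue gqdvy lkszu emkmb ztzmi alegu cdwqj via wyxi siwfd yhro mxd qcrs knhoa
Hunk 2: at line 4 remove [ztzmi,alegu,cdwqj] add [bawz,lmxa] -> 14 lines: tdih zue gqdvy lkszu emkmb bawz lmxa via wyxi siwfd yhro mxd qcrs knhoa
Hunk 3: at line 5 remove [lmxa,via,wyxi] add [lpdao] -> 12 lines: tdih zue gqdvy lkszu emkmb bawz lpdao siwfd yhro mxd qcrs knhoa

Answer: tdih
zue
gqdvy
lkszu
emkmb
bawz
lpdao
siwfd
yhro
mxd
qcrs
knhoa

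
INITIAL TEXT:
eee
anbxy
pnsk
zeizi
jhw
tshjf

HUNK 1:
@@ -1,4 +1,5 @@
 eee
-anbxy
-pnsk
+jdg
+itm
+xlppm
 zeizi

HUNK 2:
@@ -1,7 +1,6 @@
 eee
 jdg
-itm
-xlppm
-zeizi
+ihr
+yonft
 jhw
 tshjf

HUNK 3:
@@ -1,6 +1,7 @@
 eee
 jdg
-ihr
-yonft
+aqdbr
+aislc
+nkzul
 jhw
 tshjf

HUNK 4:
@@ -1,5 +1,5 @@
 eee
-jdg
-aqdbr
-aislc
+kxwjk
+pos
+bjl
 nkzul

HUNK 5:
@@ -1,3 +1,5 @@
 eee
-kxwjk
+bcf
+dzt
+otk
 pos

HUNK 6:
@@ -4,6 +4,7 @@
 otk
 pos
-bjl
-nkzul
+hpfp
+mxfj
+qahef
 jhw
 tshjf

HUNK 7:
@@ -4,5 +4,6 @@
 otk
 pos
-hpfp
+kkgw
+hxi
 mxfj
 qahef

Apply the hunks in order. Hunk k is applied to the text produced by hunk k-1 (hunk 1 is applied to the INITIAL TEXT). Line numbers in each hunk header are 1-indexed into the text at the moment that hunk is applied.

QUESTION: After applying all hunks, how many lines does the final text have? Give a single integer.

Answer: 11

Derivation:
Hunk 1: at line 1 remove [anbxy,pnsk] add [jdg,itm,xlppm] -> 7 lines: eee jdg itm xlppm zeizi jhw tshjf
Hunk 2: at line 1 remove [itm,xlppm,zeizi] add [ihr,yonft] -> 6 lines: eee jdg ihr yonft jhw tshjf
Hunk 3: at line 1 remove [ihr,yonft] add [aqdbr,aislc,nkzul] -> 7 lines: eee jdg aqdbr aislc nkzul jhw tshjf
Hunk 4: at line 1 remove [jdg,aqdbr,aislc] add [kxwjk,pos,bjl] -> 7 lines: eee kxwjk pos bjl nkzul jhw tshjf
Hunk 5: at line 1 remove [kxwjk] add [bcf,dzt,otk] -> 9 lines: eee bcf dzt otk pos bjl nkzul jhw tshjf
Hunk 6: at line 4 remove [bjl,nkzul] add [hpfp,mxfj,qahef] -> 10 lines: eee bcf dzt otk pos hpfp mxfj qahef jhw tshjf
Hunk 7: at line 4 remove [hpfp] add [kkgw,hxi] -> 11 lines: eee bcf dzt otk pos kkgw hxi mxfj qahef jhw tshjf
Final line count: 11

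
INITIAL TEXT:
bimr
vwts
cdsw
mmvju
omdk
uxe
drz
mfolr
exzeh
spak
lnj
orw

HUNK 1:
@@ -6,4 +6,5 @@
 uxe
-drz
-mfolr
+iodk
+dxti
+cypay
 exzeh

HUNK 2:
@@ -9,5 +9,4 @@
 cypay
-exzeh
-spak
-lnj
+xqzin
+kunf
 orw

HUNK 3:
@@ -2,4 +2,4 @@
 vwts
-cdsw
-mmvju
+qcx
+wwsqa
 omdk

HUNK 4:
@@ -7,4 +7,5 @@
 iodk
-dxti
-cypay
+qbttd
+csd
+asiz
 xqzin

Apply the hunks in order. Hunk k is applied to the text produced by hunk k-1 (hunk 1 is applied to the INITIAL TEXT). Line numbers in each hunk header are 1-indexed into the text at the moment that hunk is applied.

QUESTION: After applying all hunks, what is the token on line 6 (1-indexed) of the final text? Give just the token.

Answer: uxe

Derivation:
Hunk 1: at line 6 remove [drz,mfolr] add [iodk,dxti,cypay] -> 13 lines: bimr vwts cdsw mmvju omdk uxe iodk dxti cypay exzeh spak lnj orw
Hunk 2: at line 9 remove [exzeh,spak,lnj] add [xqzin,kunf] -> 12 lines: bimr vwts cdsw mmvju omdk uxe iodk dxti cypay xqzin kunf orw
Hunk 3: at line 2 remove [cdsw,mmvju] add [qcx,wwsqa] -> 12 lines: bimr vwts qcx wwsqa omdk uxe iodk dxti cypay xqzin kunf orw
Hunk 4: at line 7 remove [dxti,cypay] add [qbttd,csd,asiz] -> 13 lines: bimr vwts qcx wwsqa omdk uxe iodk qbttd csd asiz xqzin kunf orw
Final line 6: uxe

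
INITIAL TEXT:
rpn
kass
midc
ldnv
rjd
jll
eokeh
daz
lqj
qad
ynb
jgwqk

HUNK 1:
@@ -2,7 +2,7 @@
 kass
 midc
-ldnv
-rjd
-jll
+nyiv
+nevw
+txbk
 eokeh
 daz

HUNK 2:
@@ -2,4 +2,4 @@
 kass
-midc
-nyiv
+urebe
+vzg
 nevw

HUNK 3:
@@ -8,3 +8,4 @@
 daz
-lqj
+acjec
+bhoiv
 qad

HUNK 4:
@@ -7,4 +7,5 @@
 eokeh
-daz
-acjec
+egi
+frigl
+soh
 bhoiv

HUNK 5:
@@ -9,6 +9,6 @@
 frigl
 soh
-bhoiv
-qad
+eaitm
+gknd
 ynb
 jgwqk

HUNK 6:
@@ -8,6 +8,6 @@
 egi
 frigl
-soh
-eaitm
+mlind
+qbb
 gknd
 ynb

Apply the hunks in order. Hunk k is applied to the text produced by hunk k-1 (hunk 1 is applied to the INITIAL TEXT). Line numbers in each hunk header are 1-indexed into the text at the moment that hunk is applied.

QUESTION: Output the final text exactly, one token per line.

Answer: rpn
kass
urebe
vzg
nevw
txbk
eokeh
egi
frigl
mlind
qbb
gknd
ynb
jgwqk

Derivation:
Hunk 1: at line 2 remove [ldnv,rjd,jll] add [nyiv,nevw,txbk] -> 12 lines: rpn kass midc nyiv nevw txbk eokeh daz lqj qad ynb jgwqk
Hunk 2: at line 2 remove [midc,nyiv] add [urebe,vzg] -> 12 lines: rpn kass urebe vzg nevw txbk eokeh daz lqj qad ynb jgwqk
Hunk 3: at line 8 remove [lqj] add [acjec,bhoiv] -> 13 lines: rpn kass urebe vzg nevw txbk eokeh daz acjec bhoiv qad ynb jgwqk
Hunk 4: at line 7 remove [daz,acjec] add [egi,frigl,soh] -> 14 lines: rpn kass urebe vzg nevw txbk eokeh egi frigl soh bhoiv qad ynb jgwqk
Hunk 5: at line 9 remove [bhoiv,qad] add [eaitm,gknd] -> 14 lines: rpn kass urebe vzg nevw txbk eokeh egi frigl soh eaitm gknd ynb jgwqk
Hunk 6: at line 8 remove [soh,eaitm] add [mlind,qbb] -> 14 lines: rpn kass urebe vzg nevw txbk eokeh egi frigl mlind qbb gknd ynb jgwqk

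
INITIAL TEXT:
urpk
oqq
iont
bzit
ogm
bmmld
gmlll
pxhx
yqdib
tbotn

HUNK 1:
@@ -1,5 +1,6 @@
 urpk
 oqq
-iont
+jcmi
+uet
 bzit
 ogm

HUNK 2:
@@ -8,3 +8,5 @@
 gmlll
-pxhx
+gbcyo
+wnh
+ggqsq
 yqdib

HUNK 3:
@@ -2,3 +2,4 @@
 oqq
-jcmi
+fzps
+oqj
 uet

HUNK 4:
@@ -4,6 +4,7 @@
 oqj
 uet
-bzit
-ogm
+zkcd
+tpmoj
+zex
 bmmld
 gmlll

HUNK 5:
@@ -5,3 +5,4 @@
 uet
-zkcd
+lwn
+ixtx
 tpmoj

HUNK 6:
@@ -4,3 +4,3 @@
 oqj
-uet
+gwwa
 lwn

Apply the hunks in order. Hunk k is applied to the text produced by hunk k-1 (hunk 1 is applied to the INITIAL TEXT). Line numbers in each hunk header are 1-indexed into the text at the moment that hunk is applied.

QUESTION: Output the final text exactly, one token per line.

Answer: urpk
oqq
fzps
oqj
gwwa
lwn
ixtx
tpmoj
zex
bmmld
gmlll
gbcyo
wnh
ggqsq
yqdib
tbotn

Derivation:
Hunk 1: at line 1 remove [iont] add [jcmi,uet] -> 11 lines: urpk oqq jcmi uet bzit ogm bmmld gmlll pxhx yqdib tbotn
Hunk 2: at line 8 remove [pxhx] add [gbcyo,wnh,ggqsq] -> 13 lines: urpk oqq jcmi uet bzit ogm bmmld gmlll gbcyo wnh ggqsq yqdib tbotn
Hunk 3: at line 2 remove [jcmi] add [fzps,oqj] -> 14 lines: urpk oqq fzps oqj uet bzit ogm bmmld gmlll gbcyo wnh ggqsq yqdib tbotn
Hunk 4: at line 4 remove [bzit,ogm] add [zkcd,tpmoj,zex] -> 15 lines: urpk oqq fzps oqj uet zkcd tpmoj zex bmmld gmlll gbcyo wnh ggqsq yqdib tbotn
Hunk 5: at line 5 remove [zkcd] add [lwn,ixtx] -> 16 lines: urpk oqq fzps oqj uet lwn ixtx tpmoj zex bmmld gmlll gbcyo wnh ggqsq yqdib tbotn
Hunk 6: at line 4 remove [uet] add [gwwa] -> 16 lines: urpk oqq fzps oqj gwwa lwn ixtx tpmoj zex bmmld gmlll gbcyo wnh ggqsq yqdib tbotn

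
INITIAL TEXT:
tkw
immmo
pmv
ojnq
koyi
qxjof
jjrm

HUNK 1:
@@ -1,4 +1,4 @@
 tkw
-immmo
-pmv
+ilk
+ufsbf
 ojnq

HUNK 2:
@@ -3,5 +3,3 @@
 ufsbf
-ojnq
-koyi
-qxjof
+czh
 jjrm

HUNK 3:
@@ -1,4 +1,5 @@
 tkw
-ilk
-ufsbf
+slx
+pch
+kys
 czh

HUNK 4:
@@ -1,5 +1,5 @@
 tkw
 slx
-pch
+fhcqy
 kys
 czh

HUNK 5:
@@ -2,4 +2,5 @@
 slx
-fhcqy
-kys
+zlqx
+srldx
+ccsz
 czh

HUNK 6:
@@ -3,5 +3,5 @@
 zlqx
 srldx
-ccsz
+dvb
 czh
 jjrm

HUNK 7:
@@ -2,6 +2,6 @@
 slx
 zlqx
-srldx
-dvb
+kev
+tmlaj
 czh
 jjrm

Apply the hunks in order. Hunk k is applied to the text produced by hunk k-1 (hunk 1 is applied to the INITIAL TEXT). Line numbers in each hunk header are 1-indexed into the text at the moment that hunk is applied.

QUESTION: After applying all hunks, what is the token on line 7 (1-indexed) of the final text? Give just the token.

Answer: jjrm

Derivation:
Hunk 1: at line 1 remove [immmo,pmv] add [ilk,ufsbf] -> 7 lines: tkw ilk ufsbf ojnq koyi qxjof jjrm
Hunk 2: at line 3 remove [ojnq,koyi,qxjof] add [czh] -> 5 lines: tkw ilk ufsbf czh jjrm
Hunk 3: at line 1 remove [ilk,ufsbf] add [slx,pch,kys] -> 6 lines: tkw slx pch kys czh jjrm
Hunk 4: at line 1 remove [pch] add [fhcqy] -> 6 lines: tkw slx fhcqy kys czh jjrm
Hunk 5: at line 2 remove [fhcqy,kys] add [zlqx,srldx,ccsz] -> 7 lines: tkw slx zlqx srldx ccsz czh jjrm
Hunk 6: at line 3 remove [ccsz] add [dvb] -> 7 lines: tkw slx zlqx srldx dvb czh jjrm
Hunk 7: at line 2 remove [srldx,dvb] add [kev,tmlaj] -> 7 lines: tkw slx zlqx kev tmlaj czh jjrm
Final line 7: jjrm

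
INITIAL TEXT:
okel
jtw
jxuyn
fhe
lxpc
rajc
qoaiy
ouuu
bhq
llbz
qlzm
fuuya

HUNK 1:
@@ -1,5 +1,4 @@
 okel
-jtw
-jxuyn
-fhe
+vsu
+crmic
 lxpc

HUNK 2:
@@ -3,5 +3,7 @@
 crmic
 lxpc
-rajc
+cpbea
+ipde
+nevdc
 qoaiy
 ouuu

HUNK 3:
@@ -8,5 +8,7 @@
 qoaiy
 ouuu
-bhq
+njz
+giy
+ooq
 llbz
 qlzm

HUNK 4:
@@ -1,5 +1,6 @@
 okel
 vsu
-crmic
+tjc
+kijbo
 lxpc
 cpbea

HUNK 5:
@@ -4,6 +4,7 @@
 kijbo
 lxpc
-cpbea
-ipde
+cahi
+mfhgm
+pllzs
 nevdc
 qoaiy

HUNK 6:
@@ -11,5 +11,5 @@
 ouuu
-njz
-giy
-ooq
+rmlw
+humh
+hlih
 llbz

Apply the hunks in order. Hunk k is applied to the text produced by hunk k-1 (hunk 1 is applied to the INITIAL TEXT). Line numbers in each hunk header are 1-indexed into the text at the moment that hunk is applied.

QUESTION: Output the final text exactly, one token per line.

Answer: okel
vsu
tjc
kijbo
lxpc
cahi
mfhgm
pllzs
nevdc
qoaiy
ouuu
rmlw
humh
hlih
llbz
qlzm
fuuya

Derivation:
Hunk 1: at line 1 remove [jtw,jxuyn,fhe] add [vsu,crmic] -> 11 lines: okel vsu crmic lxpc rajc qoaiy ouuu bhq llbz qlzm fuuya
Hunk 2: at line 3 remove [rajc] add [cpbea,ipde,nevdc] -> 13 lines: okel vsu crmic lxpc cpbea ipde nevdc qoaiy ouuu bhq llbz qlzm fuuya
Hunk 3: at line 8 remove [bhq] add [njz,giy,ooq] -> 15 lines: okel vsu crmic lxpc cpbea ipde nevdc qoaiy ouuu njz giy ooq llbz qlzm fuuya
Hunk 4: at line 1 remove [crmic] add [tjc,kijbo] -> 16 lines: okel vsu tjc kijbo lxpc cpbea ipde nevdc qoaiy ouuu njz giy ooq llbz qlzm fuuya
Hunk 5: at line 4 remove [cpbea,ipde] add [cahi,mfhgm,pllzs] -> 17 lines: okel vsu tjc kijbo lxpc cahi mfhgm pllzs nevdc qoaiy ouuu njz giy ooq llbz qlzm fuuya
Hunk 6: at line 11 remove [njz,giy,ooq] add [rmlw,humh,hlih] -> 17 lines: okel vsu tjc kijbo lxpc cahi mfhgm pllzs nevdc qoaiy ouuu rmlw humh hlih llbz qlzm fuuya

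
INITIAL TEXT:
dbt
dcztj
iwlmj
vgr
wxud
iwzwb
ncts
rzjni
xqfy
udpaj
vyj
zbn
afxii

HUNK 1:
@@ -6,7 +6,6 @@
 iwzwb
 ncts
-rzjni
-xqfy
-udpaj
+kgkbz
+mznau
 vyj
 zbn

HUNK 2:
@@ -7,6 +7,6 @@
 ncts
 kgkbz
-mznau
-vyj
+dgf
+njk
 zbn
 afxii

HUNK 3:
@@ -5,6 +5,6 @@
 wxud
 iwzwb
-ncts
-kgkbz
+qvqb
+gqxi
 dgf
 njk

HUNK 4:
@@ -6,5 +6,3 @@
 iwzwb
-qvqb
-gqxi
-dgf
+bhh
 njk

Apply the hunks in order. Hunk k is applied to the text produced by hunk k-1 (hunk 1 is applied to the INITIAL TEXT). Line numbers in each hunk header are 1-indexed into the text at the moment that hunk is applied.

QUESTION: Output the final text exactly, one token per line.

Hunk 1: at line 6 remove [rzjni,xqfy,udpaj] add [kgkbz,mznau] -> 12 lines: dbt dcztj iwlmj vgr wxud iwzwb ncts kgkbz mznau vyj zbn afxii
Hunk 2: at line 7 remove [mznau,vyj] add [dgf,njk] -> 12 lines: dbt dcztj iwlmj vgr wxud iwzwb ncts kgkbz dgf njk zbn afxii
Hunk 3: at line 5 remove [ncts,kgkbz] add [qvqb,gqxi] -> 12 lines: dbt dcztj iwlmj vgr wxud iwzwb qvqb gqxi dgf njk zbn afxii
Hunk 4: at line 6 remove [qvqb,gqxi,dgf] add [bhh] -> 10 lines: dbt dcztj iwlmj vgr wxud iwzwb bhh njk zbn afxii

Answer: dbt
dcztj
iwlmj
vgr
wxud
iwzwb
bhh
njk
zbn
afxii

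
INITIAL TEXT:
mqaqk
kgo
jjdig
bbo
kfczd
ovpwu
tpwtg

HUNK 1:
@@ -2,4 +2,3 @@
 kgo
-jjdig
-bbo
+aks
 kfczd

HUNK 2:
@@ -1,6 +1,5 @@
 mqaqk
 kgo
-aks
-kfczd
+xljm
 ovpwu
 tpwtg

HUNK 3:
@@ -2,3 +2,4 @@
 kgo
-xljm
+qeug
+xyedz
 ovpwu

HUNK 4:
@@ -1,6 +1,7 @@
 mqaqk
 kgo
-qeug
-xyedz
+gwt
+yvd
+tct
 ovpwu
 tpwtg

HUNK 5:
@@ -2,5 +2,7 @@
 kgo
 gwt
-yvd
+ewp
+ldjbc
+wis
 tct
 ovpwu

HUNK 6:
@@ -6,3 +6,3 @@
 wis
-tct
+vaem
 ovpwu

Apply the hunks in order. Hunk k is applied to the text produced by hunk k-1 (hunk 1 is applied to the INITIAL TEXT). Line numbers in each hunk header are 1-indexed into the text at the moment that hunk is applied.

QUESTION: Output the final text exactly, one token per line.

Hunk 1: at line 2 remove [jjdig,bbo] add [aks] -> 6 lines: mqaqk kgo aks kfczd ovpwu tpwtg
Hunk 2: at line 1 remove [aks,kfczd] add [xljm] -> 5 lines: mqaqk kgo xljm ovpwu tpwtg
Hunk 3: at line 2 remove [xljm] add [qeug,xyedz] -> 6 lines: mqaqk kgo qeug xyedz ovpwu tpwtg
Hunk 4: at line 1 remove [qeug,xyedz] add [gwt,yvd,tct] -> 7 lines: mqaqk kgo gwt yvd tct ovpwu tpwtg
Hunk 5: at line 2 remove [yvd] add [ewp,ldjbc,wis] -> 9 lines: mqaqk kgo gwt ewp ldjbc wis tct ovpwu tpwtg
Hunk 6: at line 6 remove [tct] add [vaem] -> 9 lines: mqaqk kgo gwt ewp ldjbc wis vaem ovpwu tpwtg

Answer: mqaqk
kgo
gwt
ewp
ldjbc
wis
vaem
ovpwu
tpwtg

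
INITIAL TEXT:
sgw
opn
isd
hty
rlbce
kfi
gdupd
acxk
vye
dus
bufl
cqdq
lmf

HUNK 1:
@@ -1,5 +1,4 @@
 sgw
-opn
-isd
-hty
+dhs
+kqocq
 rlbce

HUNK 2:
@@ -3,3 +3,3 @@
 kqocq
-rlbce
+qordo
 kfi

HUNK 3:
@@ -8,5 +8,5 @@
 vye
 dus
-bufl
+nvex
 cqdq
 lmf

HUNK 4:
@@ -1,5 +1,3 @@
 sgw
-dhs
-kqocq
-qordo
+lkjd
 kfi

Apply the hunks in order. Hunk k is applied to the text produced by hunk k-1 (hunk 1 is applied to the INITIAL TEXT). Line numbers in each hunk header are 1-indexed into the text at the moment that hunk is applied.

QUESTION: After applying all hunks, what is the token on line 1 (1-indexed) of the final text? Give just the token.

Hunk 1: at line 1 remove [opn,isd,hty] add [dhs,kqocq] -> 12 lines: sgw dhs kqocq rlbce kfi gdupd acxk vye dus bufl cqdq lmf
Hunk 2: at line 3 remove [rlbce] add [qordo] -> 12 lines: sgw dhs kqocq qordo kfi gdupd acxk vye dus bufl cqdq lmf
Hunk 3: at line 8 remove [bufl] add [nvex] -> 12 lines: sgw dhs kqocq qordo kfi gdupd acxk vye dus nvex cqdq lmf
Hunk 4: at line 1 remove [dhs,kqocq,qordo] add [lkjd] -> 10 lines: sgw lkjd kfi gdupd acxk vye dus nvex cqdq lmf
Final line 1: sgw

Answer: sgw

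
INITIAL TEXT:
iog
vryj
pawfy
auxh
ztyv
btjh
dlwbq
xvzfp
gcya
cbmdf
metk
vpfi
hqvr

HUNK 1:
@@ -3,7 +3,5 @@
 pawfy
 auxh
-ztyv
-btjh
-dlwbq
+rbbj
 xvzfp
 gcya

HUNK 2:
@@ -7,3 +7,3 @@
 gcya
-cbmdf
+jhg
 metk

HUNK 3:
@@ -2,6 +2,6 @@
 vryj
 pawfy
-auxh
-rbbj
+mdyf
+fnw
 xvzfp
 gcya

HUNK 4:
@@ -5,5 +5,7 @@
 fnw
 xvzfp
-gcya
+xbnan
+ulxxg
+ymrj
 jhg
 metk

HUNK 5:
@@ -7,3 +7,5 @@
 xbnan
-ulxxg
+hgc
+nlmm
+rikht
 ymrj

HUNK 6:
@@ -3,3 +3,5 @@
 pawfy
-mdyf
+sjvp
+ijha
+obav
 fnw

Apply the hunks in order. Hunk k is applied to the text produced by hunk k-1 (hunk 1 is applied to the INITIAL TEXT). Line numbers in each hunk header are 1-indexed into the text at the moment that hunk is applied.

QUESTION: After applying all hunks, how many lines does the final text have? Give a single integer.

Answer: 17

Derivation:
Hunk 1: at line 3 remove [ztyv,btjh,dlwbq] add [rbbj] -> 11 lines: iog vryj pawfy auxh rbbj xvzfp gcya cbmdf metk vpfi hqvr
Hunk 2: at line 7 remove [cbmdf] add [jhg] -> 11 lines: iog vryj pawfy auxh rbbj xvzfp gcya jhg metk vpfi hqvr
Hunk 3: at line 2 remove [auxh,rbbj] add [mdyf,fnw] -> 11 lines: iog vryj pawfy mdyf fnw xvzfp gcya jhg metk vpfi hqvr
Hunk 4: at line 5 remove [gcya] add [xbnan,ulxxg,ymrj] -> 13 lines: iog vryj pawfy mdyf fnw xvzfp xbnan ulxxg ymrj jhg metk vpfi hqvr
Hunk 5: at line 7 remove [ulxxg] add [hgc,nlmm,rikht] -> 15 lines: iog vryj pawfy mdyf fnw xvzfp xbnan hgc nlmm rikht ymrj jhg metk vpfi hqvr
Hunk 6: at line 3 remove [mdyf] add [sjvp,ijha,obav] -> 17 lines: iog vryj pawfy sjvp ijha obav fnw xvzfp xbnan hgc nlmm rikht ymrj jhg metk vpfi hqvr
Final line count: 17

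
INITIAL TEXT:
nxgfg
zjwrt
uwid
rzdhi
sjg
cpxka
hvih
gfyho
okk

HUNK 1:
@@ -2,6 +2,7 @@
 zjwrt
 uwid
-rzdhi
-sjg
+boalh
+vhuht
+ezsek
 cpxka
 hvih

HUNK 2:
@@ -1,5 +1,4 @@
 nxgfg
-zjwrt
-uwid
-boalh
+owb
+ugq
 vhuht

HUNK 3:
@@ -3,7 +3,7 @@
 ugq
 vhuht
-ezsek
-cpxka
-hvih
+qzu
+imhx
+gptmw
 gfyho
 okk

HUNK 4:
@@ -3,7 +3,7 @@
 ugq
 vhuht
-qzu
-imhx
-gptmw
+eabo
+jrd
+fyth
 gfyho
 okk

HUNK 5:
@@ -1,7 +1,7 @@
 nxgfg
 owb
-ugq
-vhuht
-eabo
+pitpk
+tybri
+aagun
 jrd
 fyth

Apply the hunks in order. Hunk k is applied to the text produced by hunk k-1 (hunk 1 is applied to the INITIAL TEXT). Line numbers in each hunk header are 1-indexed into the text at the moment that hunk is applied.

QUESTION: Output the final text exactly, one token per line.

Hunk 1: at line 2 remove [rzdhi,sjg] add [boalh,vhuht,ezsek] -> 10 lines: nxgfg zjwrt uwid boalh vhuht ezsek cpxka hvih gfyho okk
Hunk 2: at line 1 remove [zjwrt,uwid,boalh] add [owb,ugq] -> 9 lines: nxgfg owb ugq vhuht ezsek cpxka hvih gfyho okk
Hunk 3: at line 3 remove [ezsek,cpxka,hvih] add [qzu,imhx,gptmw] -> 9 lines: nxgfg owb ugq vhuht qzu imhx gptmw gfyho okk
Hunk 4: at line 3 remove [qzu,imhx,gptmw] add [eabo,jrd,fyth] -> 9 lines: nxgfg owb ugq vhuht eabo jrd fyth gfyho okk
Hunk 5: at line 1 remove [ugq,vhuht,eabo] add [pitpk,tybri,aagun] -> 9 lines: nxgfg owb pitpk tybri aagun jrd fyth gfyho okk

Answer: nxgfg
owb
pitpk
tybri
aagun
jrd
fyth
gfyho
okk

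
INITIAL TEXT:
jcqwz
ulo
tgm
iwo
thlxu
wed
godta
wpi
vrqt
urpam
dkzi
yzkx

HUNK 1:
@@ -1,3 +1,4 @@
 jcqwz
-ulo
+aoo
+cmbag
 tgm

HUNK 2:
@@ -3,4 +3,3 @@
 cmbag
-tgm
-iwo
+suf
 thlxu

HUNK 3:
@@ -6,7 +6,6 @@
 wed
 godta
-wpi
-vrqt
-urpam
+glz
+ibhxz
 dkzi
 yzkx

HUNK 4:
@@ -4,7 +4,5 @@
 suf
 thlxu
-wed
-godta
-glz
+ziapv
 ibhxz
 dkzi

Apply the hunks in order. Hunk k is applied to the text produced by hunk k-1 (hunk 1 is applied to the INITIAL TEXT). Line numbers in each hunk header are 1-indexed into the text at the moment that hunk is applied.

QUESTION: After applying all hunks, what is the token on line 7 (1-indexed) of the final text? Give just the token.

Answer: ibhxz

Derivation:
Hunk 1: at line 1 remove [ulo] add [aoo,cmbag] -> 13 lines: jcqwz aoo cmbag tgm iwo thlxu wed godta wpi vrqt urpam dkzi yzkx
Hunk 2: at line 3 remove [tgm,iwo] add [suf] -> 12 lines: jcqwz aoo cmbag suf thlxu wed godta wpi vrqt urpam dkzi yzkx
Hunk 3: at line 6 remove [wpi,vrqt,urpam] add [glz,ibhxz] -> 11 lines: jcqwz aoo cmbag suf thlxu wed godta glz ibhxz dkzi yzkx
Hunk 4: at line 4 remove [wed,godta,glz] add [ziapv] -> 9 lines: jcqwz aoo cmbag suf thlxu ziapv ibhxz dkzi yzkx
Final line 7: ibhxz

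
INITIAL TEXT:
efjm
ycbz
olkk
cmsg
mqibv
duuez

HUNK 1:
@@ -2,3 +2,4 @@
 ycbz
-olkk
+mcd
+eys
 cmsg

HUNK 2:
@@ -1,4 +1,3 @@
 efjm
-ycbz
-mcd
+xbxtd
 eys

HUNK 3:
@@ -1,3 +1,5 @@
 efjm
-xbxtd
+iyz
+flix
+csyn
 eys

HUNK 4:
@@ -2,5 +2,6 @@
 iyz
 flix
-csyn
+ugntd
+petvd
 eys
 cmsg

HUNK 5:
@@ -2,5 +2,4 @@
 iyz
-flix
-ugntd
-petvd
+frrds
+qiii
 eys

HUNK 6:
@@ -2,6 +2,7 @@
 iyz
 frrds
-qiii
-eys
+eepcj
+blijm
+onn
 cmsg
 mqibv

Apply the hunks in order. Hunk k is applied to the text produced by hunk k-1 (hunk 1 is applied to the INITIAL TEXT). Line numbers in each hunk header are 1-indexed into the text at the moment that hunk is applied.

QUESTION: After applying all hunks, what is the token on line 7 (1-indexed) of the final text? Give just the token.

Hunk 1: at line 2 remove [olkk] add [mcd,eys] -> 7 lines: efjm ycbz mcd eys cmsg mqibv duuez
Hunk 2: at line 1 remove [ycbz,mcd] add [xbxtd] -> 6 lines: efjm xbxtd eys cmsg mqibv duuez
Hunk 3: at line 1 remove [xbxtd] add [iyz,flix,csyn] -> 8 lines: efjm iyz flix csyn eys cmsg mqibv duuez
Hunk 4: at line 2 remove [csyn] add [ugntd,petvd] -> 9 lines: efjm iyz flix ugntd petvd eys cmsg mqibv duuez
Hunk 5: at line 2 remove [flix,ugntd,petvd] add [frrds,qiii] -> 8 lines: efjm iyz frrds qiii eys cmsg mqibv duuez
Hunk 6: at line 2 remove [qiii,eys] add [eepcj,blijm,onn] -> 9 lines: efjm iyz frrds eepcj blijm onn cmsg mqibv duuez
Final line 7: cmsg

Answer: cmsg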